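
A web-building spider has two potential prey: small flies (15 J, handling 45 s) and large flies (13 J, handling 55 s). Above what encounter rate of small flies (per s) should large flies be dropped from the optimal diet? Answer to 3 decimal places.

At the threshold, the rate on small flies alone equals the profitability of large flies: λ·15/(1 + λ·45) = 13/55 = 0.2364.
Rearranging, λ(15 − 0.2364×45) = 0.2364, so λ = 0.2364/4.364 = 0.05417 per s.

0.054 per s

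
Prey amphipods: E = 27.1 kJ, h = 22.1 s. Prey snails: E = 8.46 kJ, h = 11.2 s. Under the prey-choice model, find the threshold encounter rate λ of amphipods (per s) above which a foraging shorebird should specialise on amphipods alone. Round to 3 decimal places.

Drop snails once their profitability E₂/h₂ falls below the rate achievable on amphipods alone: E₂/h₂ = λE₁/(1 + λh₁).
Solve for λ: λE₁h₂ = E₂(1 + λh₁) → λ(E₁h₂ − E₂h₁) = E₂ → λ = E₂/(E₁h₂ − E₂h₁).
λ = 8.46/(27.1×11.2 − 8.46×22.1) = 8.46/116.6 = 0.07258 per s.

0.073 per s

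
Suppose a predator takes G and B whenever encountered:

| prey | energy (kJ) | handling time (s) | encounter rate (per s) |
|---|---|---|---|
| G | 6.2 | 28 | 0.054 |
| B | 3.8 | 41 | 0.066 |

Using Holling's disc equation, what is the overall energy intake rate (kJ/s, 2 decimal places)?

0.11 kJ/s

R = (0.054×6.2 + 0.066×3.8) / (1 + 0.054×28 + 0.066×41) = 0.5856/5.218 = 0.1122 kJ/s.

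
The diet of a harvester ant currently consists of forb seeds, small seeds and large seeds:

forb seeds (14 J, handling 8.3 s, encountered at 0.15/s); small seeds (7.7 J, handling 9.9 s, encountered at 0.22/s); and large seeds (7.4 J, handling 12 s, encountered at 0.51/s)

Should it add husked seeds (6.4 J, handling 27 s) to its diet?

Intake rate on the current diet: R = (0.15×14 + 0.22×7.7 + 0.51×7.4) / (1 + 0.15×8.3 + 0.22×9.9 + 0.51×12) = 7.568/10.54 = 0.7178 J/s.
Profitability of husked seeds: 6.4/27 = 0.237 J/s.
Since 0.237 < R, time spent handling husked seeds is better spent searching.

No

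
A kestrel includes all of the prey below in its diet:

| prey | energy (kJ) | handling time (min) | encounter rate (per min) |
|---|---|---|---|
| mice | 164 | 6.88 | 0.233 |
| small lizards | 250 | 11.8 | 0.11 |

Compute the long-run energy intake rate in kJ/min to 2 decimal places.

16.84 kJ/min

R = Σλ_iE_i / (1 + Σλ_ih_i)
Numerator: 0.233×164 + 0.11×250 = 65.71
Denominator: 1 + 0.233×6.88 + 0.11×11.8 = 3.901
R = 65.71/3.901 = 16.84 kJ/min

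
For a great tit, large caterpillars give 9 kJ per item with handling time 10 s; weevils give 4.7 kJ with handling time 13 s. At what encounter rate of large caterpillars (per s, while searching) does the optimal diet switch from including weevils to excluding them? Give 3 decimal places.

0.067 per s

At the threshold, the rate on large caterpillars alone equals the profitability of weevils: λ·9/(1 + λ·10) = 4.7/13 = 0.3615.
Rearranging, λ(9 − 0.3615×10) = 0.3615, so λ = 0.3615/5.385 = 0.06714 per s.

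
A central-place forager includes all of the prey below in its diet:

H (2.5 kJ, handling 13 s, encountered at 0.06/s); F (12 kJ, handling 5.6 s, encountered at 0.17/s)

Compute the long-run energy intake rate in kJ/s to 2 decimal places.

0.80 kJ/s

R = (0.06×2.5 + 0.17×12) / (1 + 0.06×13 + 0.17×5.6) = 2.19/2.732 = 0.8016 kJ/s.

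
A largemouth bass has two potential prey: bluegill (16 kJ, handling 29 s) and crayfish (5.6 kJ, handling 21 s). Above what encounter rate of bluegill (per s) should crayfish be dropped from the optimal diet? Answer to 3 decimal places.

0.032 per s

At the threshold, the rate on bluegill alone equals the profitability of crayfish: λ·16/(1 + λ·29) = 5.6/21 = 0.2667.
Rearranging, λ(16 − 0.2667×29) = 0.2667, so λ = 0.2667/8.267 = 0.03226 per s.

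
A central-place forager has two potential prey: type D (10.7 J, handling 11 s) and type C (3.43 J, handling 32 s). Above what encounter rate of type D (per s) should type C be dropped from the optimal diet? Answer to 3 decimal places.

At the threshold, the rate on type D alone equals the profitability of type C: λ·10.7/(1 + λ·11) = 3.43/32 = 0.1072.
Rearranging, λ(10.7 − 0.1072×11) = 0.1072, so λ = 0.1072/9.521 = 0.01126 per s.

0.011 per s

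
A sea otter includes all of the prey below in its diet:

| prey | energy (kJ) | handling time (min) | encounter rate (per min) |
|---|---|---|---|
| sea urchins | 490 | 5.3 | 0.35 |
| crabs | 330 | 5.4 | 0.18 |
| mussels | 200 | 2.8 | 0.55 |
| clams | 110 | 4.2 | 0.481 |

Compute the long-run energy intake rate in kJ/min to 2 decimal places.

53.31 kJ/min

R = Σλ_iE_i / (1 + Σλ_ih_i)
Numerator: 0.35×490 + 0.18×330 + 0.55×200 + 0.481×110 = 393.8
Denominator: 1 + 0.35×5.3 + 0.18×5.4 + 0.55×2.8 + 0.481×4.2 = 7.387
R = 393.8/7.387 = 53.31 kJ/min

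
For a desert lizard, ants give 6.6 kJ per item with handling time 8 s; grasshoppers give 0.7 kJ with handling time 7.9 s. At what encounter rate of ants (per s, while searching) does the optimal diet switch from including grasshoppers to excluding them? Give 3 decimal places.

0.015 per s

At the threshold, the rate on ants alone equals the profitability of grasshoppers: λ·6.6/(1 + λ·8) = 0.7/7.9 = 0.08861.
Rearranging, λ(6.6 − 0.08861×8) = 0.08861, so λ = 0.08861/5.891 = 0.01504 per s.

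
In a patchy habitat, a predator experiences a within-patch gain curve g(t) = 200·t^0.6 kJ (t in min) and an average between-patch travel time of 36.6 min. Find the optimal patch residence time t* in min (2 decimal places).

54.90 min

Optimal t* satisfies g'(t*) = g(t*)/(T + t*).
g'(t) = 0.6·200·t^-0.4. Setting 0.6·200·t^-0.4 = 200·t^0.6/(36.6+t) gives 0.6(36.6+t) = t, so 0.40·t = 0.6×36.6.
t* = 0.6×36.6/0.40 = 54.9 min.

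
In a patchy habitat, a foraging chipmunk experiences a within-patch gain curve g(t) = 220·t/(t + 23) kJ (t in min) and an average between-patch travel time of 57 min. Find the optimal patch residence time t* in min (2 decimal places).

36.21 min

By the marginal value theorem, leave when the instantaneous gain rate g'(t) equals the habitat-wide average g(t)/(T + t).
g'(t) = 220·23/(t + 23)². Setting 220·23/(t+23)² = 220t/[(t+23)(57+t)] gives 23(57+t) = t(t+23), so t² = 23×57 = 1311.
t* = √1311 = 36.21 min.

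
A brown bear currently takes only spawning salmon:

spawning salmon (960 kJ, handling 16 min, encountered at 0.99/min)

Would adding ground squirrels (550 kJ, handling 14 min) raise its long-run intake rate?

No

On spawning salmon alone, R = ΣλE/(1+Σλh) = 950.4/16.84 = 56.44 kJ/min.
Profitability of ground squirrels: 550/14 = 39.29 kJ/min.
Since 39.29 < R, time spent handling ground squirrels is better spent searching.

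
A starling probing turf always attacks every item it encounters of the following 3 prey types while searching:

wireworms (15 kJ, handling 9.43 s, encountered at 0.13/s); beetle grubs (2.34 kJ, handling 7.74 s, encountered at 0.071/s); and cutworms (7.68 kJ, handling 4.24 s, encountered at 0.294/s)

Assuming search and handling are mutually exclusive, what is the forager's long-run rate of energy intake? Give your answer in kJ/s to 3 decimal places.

1.088 kJ/s

R = Σλ_iE_i / (1 + Σλ_ih_i)
Numerator: 0.13×15 + 0.071×2.34 + 0.294×7.68 = 4.374
Denominator: 1 + 0.13×9.43 + 0.071×7.74 + 0.294×4.24 = 4.022
R = 4.374/4.022 = 1.088 kJ/s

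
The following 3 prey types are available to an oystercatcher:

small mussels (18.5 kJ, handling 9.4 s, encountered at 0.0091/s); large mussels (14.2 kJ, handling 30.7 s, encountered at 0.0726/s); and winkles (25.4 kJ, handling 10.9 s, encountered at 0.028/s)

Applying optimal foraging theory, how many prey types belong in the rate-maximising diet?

2

E/h in descending order: winkles 2.33, small mussels 1.97, large mussels 0.463 kJ/s. The optimal diet is the largest prefix of this list for which every included type satisfies E_i/h_i > R on the types above it.
Rate on top 1: 0.5449. small mussels: 1.97 > 0.5449 → include.
Rate on top 2: 0.6324. large mussels: 0.463 < 0.6324 → exclude; stop.
Optimal diet: winkles, small mussels — 2 of 3 types.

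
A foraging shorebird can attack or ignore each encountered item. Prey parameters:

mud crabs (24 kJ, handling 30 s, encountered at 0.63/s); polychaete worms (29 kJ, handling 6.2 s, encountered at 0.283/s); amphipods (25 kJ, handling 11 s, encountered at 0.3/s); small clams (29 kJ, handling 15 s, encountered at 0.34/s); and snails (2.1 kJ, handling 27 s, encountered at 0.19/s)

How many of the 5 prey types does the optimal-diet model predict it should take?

1

Profitabilities (E/h, kJ/s): polychaete worms 4.68, amphipods 2.27, small clams 1.93, mud crabs 0.8, snails 0.0778. Add prey in this order while the next type's profitability exceeds the intake rate on those already taken.
Rate on top 1: 2.979. amphipods: 2.27 < 2.979 → exclude; stop.
Optimal diet: polychaete worms — 1 of 5 types.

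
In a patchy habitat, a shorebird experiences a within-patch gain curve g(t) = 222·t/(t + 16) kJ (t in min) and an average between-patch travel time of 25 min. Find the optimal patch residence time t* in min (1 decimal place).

20.0 min

Optimal t* satisfies g'(t*) = g(t*)/(T + t*).
g'(t) = 222·16/(t + 16)². Setting 222·16/(t+16)² = 222t/[(t+16)(25+t)] gives 16(25+t) = t(t+16), so t² = 16×25 = 400.
t* = √400 = 20 min.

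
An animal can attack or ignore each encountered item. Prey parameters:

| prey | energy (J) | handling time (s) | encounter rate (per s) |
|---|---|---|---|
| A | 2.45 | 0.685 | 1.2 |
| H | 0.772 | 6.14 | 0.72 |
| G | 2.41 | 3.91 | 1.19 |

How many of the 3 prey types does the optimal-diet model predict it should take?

1

E/h in descending order: A 3.58, G 0.616, H 0.126 J/s. The optimal diet is the largest prefix of this list for which every included type satisfies E_i/h_i > R on the types above it.
Rate on top 1: 1.614. G: 0.616 < 1.614 → exclude; stop.
Optimal diet: A — 1 of 3 types.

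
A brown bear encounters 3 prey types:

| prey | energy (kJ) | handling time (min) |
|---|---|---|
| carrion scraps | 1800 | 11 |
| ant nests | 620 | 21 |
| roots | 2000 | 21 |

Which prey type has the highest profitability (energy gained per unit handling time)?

carrion scraps

Profitability E/h (kJ/min): carrion scraps = 1800/11 = 164, ant nests = 620/21 = 29.5, roots = 2000/21 = 95.2.
Ranked: carrion scraps > roots > ant nests.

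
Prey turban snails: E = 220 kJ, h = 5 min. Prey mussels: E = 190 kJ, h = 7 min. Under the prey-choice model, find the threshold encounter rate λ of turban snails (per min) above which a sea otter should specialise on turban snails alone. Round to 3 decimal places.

0.322 per min

Drop mussels once their profitability E₂/h₂ falls below the rate achievable on turban snails alone: E₂/h₂ = λE₁/(1 + λh₁).
Solve for λ: λE₁h₂ = E₂(1 + λh₁) → λ(E₁h₂ − E₂h₁) = E₂ → λ = E₂/(E₁h₂ − E₂h₁).
λ = 190/(220×7 − 190×5) = 190/590 = 0.322 per min.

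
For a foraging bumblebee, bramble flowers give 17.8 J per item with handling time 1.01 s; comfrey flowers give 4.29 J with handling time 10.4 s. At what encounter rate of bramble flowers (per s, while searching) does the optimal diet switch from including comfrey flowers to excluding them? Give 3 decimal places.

The zero-one rule: include comfrey flowers iff E₂/h₂ > λE₁/(1+λh₁). Equality gives the switch point.
λE₁h₂ = E₂ + λE₂h₁ ⇒ λ = E₂/(E₁h₂ − E₂h₁) = 4.29/(185.1 − 4.333) = 0.02373 per s.

0.024 per s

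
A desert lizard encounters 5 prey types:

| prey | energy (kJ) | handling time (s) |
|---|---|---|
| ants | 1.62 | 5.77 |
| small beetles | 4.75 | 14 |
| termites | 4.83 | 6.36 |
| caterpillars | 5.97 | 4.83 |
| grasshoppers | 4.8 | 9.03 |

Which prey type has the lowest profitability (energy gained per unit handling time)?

ants

In descending order of E/h:
caterpillars: 5.97/4.83 = 1.24 kJ/s
termites: 4.83/6.36 = 0.759 kJ/s
grasshoppers: 4.8/9.03 = 0.532 kJ/s
small beetles: 4.75/14 = 0.339 kJ/s
ants: 1.62/5.77 = 0.281 kJ/s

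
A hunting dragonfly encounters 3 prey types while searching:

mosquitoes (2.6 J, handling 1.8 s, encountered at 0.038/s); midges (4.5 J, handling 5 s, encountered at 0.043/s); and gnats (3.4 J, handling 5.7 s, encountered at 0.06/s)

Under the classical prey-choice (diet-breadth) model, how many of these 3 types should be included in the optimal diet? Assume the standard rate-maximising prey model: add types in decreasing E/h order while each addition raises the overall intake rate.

E/h in descending order: mosquitoes 1.44, midges 0.9, gnats 0.596 J/s. The optimal diet is the largest prefix of this list for which every included type satisfies E_i/h_i > R on the types above it.
Rate on top 1: 0.09247. midges: 0.9 > 0.09247 → include.
Rate on top 2: 0.2278. gnats: 0.596 > 0.2278 → include.
Optimal diet: mosquitoes, midges, gnats — 3 of 3 types.

3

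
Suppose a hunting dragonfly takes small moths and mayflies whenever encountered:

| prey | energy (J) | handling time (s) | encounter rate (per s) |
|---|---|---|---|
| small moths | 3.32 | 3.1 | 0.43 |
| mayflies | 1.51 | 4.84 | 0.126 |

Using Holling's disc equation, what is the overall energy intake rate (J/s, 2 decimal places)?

R = Σλ_iE_i / (1 + Σλ_ih_i)
Numerator: 0.43×3.32 + 0.126×1.51 = 1.618
Denominator: 1 + 0.43×3.1 + 0.126×4.84 = 2.943
R = 1.618/2.943 = 0.5498 J/s

0.55 J/s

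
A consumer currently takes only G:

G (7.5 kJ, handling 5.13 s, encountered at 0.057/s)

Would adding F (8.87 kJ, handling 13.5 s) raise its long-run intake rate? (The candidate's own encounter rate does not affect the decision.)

Yes

Current rate: (0.057×7.5)/(1 + 0.057×5.13) = 0.3308 kJ/s.
Profitability of F: 8.87/13.5 = 0.657 kJ/s.
Since 0.657 > R, including F increases the long-run rate.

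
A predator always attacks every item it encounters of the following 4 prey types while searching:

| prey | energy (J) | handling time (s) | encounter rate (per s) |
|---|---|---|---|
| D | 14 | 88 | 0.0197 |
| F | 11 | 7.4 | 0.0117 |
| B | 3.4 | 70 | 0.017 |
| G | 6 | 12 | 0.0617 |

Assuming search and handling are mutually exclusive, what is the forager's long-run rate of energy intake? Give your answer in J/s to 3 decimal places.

0.175 J/s

Energy encountered per unit search time: 0.0197×14 + 0.0117×11 + 0.017×3.4 + 0.0617×6 = 0.8325 J/s.
Handling time per unit search time: 0.0197×88 + 0.0117×7.4 + 0.017×70 + 0.0617×12 = 3.751.
Rate = 0.8325/(1 + 3.751) = 0.1752 J/s.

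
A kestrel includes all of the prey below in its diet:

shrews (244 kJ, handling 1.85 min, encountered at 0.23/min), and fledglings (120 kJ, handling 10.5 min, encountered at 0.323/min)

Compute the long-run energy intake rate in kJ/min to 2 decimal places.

Energy encountered per unit search time: 0.23×244 + 0.323×120 = 94.88 kJ/min.
Handling time per unit search time: 0.23×1.85 + 0.323×10.5 = 3.817.
Rate = 94.88/(1 + 3.817) = 19.7 kJ/min.

19.70 kJ/min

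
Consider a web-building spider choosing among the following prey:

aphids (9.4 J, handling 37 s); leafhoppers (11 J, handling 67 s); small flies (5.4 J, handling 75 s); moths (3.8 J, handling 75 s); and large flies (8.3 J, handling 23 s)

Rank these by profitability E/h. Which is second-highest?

aphids

In descending order of E/h:
large flies: 8.3/23 = 0.361 J/s
aphids: 9.4/37 = 0.254 J/s
leafhoppers: 11/67 = 0.164 J/s
small flies: 5.4/75 = 0.072 J/s
moths: 3.8/75 = 0.0507 J/s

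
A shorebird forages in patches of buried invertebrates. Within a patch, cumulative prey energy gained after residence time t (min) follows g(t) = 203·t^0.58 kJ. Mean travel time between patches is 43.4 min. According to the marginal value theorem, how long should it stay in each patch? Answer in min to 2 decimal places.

59.93 min

Maximise g(t)/(T+t): set derivative to zero → g'(t)(T+t) = g(t).
g'(t) = 0.58·203·t^-0.42. Setting 0.58·203·t^-0.42 = 203·t^0.58/(43.4+t) gives 0.58(43.4+t) = t, so 0.42·t = 0.58×43.4.
t* = 0.58×43.4/0.42 = 59.93 min.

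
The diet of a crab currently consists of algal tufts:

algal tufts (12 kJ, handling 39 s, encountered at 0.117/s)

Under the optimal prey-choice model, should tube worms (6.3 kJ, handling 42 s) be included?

On algal tufts alone, R = ΣλE/(1+Σλh) = 1.404/5.563 = 0.2524 kJ/s.
tube worms: E/h = 6.3/42 = 0.15 kJ/s.
Since 0.15 < R, time spent handling tube worms is better spent searching.

No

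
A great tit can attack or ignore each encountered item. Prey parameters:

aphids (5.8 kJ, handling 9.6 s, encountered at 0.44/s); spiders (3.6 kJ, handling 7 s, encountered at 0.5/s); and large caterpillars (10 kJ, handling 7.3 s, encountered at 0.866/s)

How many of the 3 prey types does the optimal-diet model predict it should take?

E/h in descending order: large caterpillars 1.37, aphids 0.604, spiders 0.514 kJ/s. The optimal diet is the largest prefix of this list for which every included type satisfies E_i/h_i > R on the types above it.
Rate on top 1: 1.183. aphids: 0.604 < 1.183 → exclude; stop.
Optimal diet: large caterpillars — 1 of 3 types.

1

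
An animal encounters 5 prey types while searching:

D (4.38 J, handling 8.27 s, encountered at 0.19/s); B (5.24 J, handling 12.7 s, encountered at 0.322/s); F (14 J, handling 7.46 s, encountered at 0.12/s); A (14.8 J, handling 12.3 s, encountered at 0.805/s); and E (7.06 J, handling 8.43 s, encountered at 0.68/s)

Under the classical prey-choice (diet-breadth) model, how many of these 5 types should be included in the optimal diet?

Profitabilities (E/h, J/s): F 1.88, A 1.2, E 0.837, D 0.53, B 0.413. Add prey in this order while the next type's profitability exceeds the intake rate on those already taken.
Rate on top 1: 0.8864. A: 1.2 > 0.8864 → include.
Rate on top 2: 1.152. E: 0.837 < 1.152 → exclude; stop.
Optimal diet: F, A — 2 of 5 types.

2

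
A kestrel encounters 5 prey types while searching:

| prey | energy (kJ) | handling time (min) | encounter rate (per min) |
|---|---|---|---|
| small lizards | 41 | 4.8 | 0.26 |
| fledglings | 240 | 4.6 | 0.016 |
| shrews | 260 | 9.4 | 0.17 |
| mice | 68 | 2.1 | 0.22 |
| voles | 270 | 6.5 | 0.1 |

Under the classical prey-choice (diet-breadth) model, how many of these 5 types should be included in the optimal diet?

4

E/h in descending order: fledglings 52.2, voles 41.5, mice 32.4, shrews 27.7, small lizards 8.54 kJ/min. The optimal diet is the largest prefix of this list for which every included type satisfies E_i/h_i > R on the types above it.
Rate on top 1: 3.577. voles: 41.5 > 3.577 → include.
Rate on top 2: 17.89. mice: 32.4 > 17.89 → include.
Rate on top 3: 20.96. shrews: 27.7 > 20.96 → include.
Rate on top 4: 23.79. small lizards: 8.54 < 23.79 → exclude; stop.
Optimal diet: fledglings, voles, mice, shrews — 4 of 5 types.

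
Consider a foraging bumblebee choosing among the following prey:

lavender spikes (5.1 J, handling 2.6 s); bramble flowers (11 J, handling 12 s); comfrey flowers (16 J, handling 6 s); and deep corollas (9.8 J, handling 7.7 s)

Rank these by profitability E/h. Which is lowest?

Profitability E/h (J/s): lavender spikes = 5.1/2.6 = 1.96, bramble flowers = 11/12 = 0.917, comfrey flowers = 16/6 = 2.67, deep corollas = 9.8/7.7 = 1.27.
Ranked: comfrey flowers > lavender spikes > deep corollas > bramble flowers.

bramble flowers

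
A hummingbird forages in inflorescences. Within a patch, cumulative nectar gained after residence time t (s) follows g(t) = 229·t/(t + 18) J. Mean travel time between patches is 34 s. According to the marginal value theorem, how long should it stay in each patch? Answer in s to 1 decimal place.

24.7 s

Maximise g(t)/(T+t): set derivative to zero → g'(t)(T+t) = g(t).
g'(t) = 229·18/(t + 18)². Setting 229·18/(t+18)² = 229t/[(t+18)(34+t)] gives 18(34+t) = t(t+18), so t² = 18×34 = 612.
t* = √612 = 24.74 s.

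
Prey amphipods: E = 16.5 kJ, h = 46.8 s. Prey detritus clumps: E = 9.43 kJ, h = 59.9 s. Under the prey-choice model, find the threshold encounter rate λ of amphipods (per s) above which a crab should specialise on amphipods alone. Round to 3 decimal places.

Drop detritus clumps once their profitability E₂/h₂ falls below the rate achievable on amphipods alone: E₂/h₂ = λE₁/(1 + λh₁).
Solve for λ: λE₁h₂ = E₂(1 + λh₁) → λ(E₁h₂ − E₂h₁) = E₂ → λ = E₂/(E₁h₂ − E₂h₁).
λ = 9.43/(16.5×59.9 − 9.43×46.8) = 9.43/547 = 0.01724 per s.

0.017 per s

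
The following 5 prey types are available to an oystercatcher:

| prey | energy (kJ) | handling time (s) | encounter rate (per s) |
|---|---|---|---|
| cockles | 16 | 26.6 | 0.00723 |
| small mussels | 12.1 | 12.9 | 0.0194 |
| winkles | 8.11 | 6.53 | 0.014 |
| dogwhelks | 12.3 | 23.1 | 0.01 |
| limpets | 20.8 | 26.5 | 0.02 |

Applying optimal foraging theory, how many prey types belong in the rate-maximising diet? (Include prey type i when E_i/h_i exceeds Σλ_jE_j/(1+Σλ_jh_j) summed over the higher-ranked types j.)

E/h in descending order: winkles 1.24, small mussels 0.938, limpets 0.785, cockles 0.602, dogwhelks 0.532 kJ/s. The optimal diet is the largest prefix of this list for which every included type satisfies E_i/h_i > R on the types above it.
Rate on top 1: 0.104. small mussels: 0.938 > 0.104 → include.
Rate on top 2: 0.2596. limpets: 0.785 > 0.2596 → include.
Rate on top 3: 0.4083. cockles: 0.602 > 0.4083 → include.
Rate on top 4: 0.4263. dogwhelks: 0.532 > 0.4263 → include.
Optimal diet: winkles, small mussels, limpets, cockles, dogwhelks — 5 of 5 types.

5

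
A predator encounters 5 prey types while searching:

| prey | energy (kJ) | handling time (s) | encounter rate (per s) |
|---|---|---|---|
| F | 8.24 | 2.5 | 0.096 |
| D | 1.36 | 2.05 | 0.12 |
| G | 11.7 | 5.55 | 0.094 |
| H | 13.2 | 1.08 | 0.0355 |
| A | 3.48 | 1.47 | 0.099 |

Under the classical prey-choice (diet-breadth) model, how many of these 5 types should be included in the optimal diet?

4

Rank by E/h (kJ/s): H 12.2, F 3.3, A 2.37, G 2.11, D 0.663. Include each in turn until the next type's E/h falls below the running intake rate.
Rate on top 1: 0.4513. F: 3.3 > 0.4513 → include.
Rate on top 2: 0.9854. A: 2.37 > 0.9854 → include.
Rate on top 3: 1.127. G: 2.11 > 1.127 → include.
Rate on top 4: 1.39. D: 0.663 < 1.39 → exclude; stop.
Optimal diet: H, F, A, G — 4 of 5 types.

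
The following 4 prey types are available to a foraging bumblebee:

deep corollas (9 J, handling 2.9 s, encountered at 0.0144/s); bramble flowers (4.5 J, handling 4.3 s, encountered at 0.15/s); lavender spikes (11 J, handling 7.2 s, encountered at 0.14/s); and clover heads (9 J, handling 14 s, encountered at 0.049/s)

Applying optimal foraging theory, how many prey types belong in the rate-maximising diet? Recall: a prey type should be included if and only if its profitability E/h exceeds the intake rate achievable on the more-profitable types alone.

3

E/h in descending order: deep corollas 3.1, lavender spikes 1.53, bramble flowers 1.05, clover heads 0.643 J/s. The optimal diet is the largest prefix of this list for which every included type satisfies E_i/h_i > R on the types above it.
Rate on top 1: 0.1244. lavender spikes: 1.53 > 0.1244 → include.
Rate on top 2: 0.8145. bramble flowers: 1.05 > 0.8145 → include.
Rate on top 3: 0.8701. clover heads: 0.643 < 0.8701 → exclude; stop.
Optimal diet: deep corollas, lavender spikes, bramble flowers — 3 of 4 types.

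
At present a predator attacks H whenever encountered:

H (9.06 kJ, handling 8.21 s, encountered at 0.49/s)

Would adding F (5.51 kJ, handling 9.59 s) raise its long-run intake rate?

No

Intake rate on the current diet: R = (0.49×9.06) / (1 + 0.49×8.21) = 4.439/5.023 = 0.8838 kJ/s.
Profitability of F: 5.51/9.59 = 0.5746 kJ/s.
Since 0.5746 < R, time spent handling F is better spent searching.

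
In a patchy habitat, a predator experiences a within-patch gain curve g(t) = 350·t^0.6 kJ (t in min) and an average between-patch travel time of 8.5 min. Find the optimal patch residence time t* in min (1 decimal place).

12.7 min

By the marginal value theorem, leave when the instantaneous gain rate g'(t) equals the habitat-wide average g(t)/(T + t).
g'(t) = 0.6·350·t^-0.4. Setting 0.6·350·t^-0.4 = 350·t^0.6/(8.5+t) gives 0.6(8.5+t) = t, so 0.40·t = 0.6×8.5.
t* = 0.6×8.5/0.40 = 12.75 min.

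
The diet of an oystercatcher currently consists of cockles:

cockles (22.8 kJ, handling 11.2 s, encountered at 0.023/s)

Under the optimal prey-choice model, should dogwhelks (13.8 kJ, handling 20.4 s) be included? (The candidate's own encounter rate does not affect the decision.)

Yes

On cockles alone, R = ΣλE/(1+Σλh) = 0.5244/1.258 = 0.417 kJ/s.
Profitability of dogwhelks: 13.8/20.4 = 0.6765 kJ/s.
0.6765 > 0.417, so adding dogwhelks raises the average — include it.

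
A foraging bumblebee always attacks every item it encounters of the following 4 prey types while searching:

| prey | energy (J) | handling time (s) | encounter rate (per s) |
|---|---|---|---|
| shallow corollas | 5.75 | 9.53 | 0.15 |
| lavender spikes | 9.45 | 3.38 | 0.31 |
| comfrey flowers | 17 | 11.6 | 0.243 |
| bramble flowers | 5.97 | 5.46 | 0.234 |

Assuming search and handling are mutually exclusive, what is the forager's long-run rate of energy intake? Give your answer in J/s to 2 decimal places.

Energy encountered per unit search time: 0.15×5.75 + 0.31×9.45 + 0.243×17 + 0.234×5.97 = 9.32 J/s.
Handling time per unit search time: 0.15×9.53 + 0.31×3.38 + 0.243×11.6 + 0.234×5.46 = 6.574.
Rate = 9.32/(1 + 6.574) = 1.231 J/s.

1.23 J/s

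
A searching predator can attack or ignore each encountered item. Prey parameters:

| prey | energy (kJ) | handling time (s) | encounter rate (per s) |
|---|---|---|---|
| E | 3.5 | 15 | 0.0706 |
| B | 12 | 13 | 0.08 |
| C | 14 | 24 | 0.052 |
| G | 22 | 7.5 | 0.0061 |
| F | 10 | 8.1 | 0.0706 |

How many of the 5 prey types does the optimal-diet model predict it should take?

Profitabilities (E/h, kJ/s): G 2.93, F 1.23, B 0.923, C 0.583, E 0.233. Add prey in this order while the next type's profitability exceeds the intake rate on those already taken.
Rate on top 1: 0.1283. F: 1.23 > 0.1283 → include.
Rate on top 2: 0.5194. B: 0.923 > 0.5194 → include.
Rate on top 3: 0.6774. C: 0.583 < 0.6774 → exclude; stop.
Optimal diet: G, F, B — 3 of 5 types.

3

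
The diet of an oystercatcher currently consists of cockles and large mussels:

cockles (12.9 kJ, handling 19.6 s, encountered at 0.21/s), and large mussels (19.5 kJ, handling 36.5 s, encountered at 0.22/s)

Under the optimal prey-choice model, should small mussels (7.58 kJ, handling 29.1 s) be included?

No

Intake rate on the current diet: R = (0.21×12.9 + 0.22×19.5) / (1 + 0.21×19.6 + 0.22×36.5) = 6.999/13.15 = 0.5324 kJ/s.
Profitability of small mussels: 7.58/29.1 = 0.2605 kJ/s.
0.2605 < 0.5324, so adding small mussels would lower the average — exclude it.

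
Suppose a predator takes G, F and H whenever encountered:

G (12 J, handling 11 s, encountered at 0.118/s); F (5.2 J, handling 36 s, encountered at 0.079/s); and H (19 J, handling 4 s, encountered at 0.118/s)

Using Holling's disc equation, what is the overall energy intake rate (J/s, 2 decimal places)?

Energy encountered per unit search time: 0.118×12 + 0.079×5.2 + 0.118×19 = 4.069 J/s.
Handling time per unit search time: 0.118×11 + 0.079×36 + 0.118×4 = 4.614.
Rate = 4.069/(1 + 4.614) = 0.7248 J/s.

0.72 J/s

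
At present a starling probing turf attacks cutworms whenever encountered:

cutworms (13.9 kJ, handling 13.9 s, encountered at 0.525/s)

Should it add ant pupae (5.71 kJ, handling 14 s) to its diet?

Current rate: (0.525×13.9)/(1 + 0.525×13.9) = 0.8795 kJ/s.
ant pupae: E/h = 5.71/14 = 0.4079 kJ/s.
Since 0.4079 < R, time spent handling ant pupae is better spent searching.

No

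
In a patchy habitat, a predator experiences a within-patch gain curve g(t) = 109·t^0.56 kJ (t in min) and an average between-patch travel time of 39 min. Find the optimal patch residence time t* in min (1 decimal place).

Maximise g(t)/(T+t): set derivative to zero → g'(t)(T+t) = g(t).
g'(t) = 0.56·109·t^-0.44. Setting 0.56·109·t^-0.44 = 109·t^0.56/(39+t) gives 0.56(39+t) = t, so 0.44·t = 0.56×39.
t* = 0.56×39/0.44 = 49.64 min.

49.6 min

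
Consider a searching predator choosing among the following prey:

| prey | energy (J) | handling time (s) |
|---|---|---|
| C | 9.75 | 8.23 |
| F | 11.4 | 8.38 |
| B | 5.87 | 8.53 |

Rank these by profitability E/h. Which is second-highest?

In descending order of E/h:
F: 11.4/8.38 = 1.36 J/s
C: 9.75/8.23 = 1.18 J/s
B: 5.87/8.53 = 0.688 J/s

C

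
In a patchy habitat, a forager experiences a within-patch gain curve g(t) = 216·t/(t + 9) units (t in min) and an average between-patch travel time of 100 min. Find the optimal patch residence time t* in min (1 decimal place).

30.0 min

Maximise g(t)/(T+t): set derivative to zero → g'(t)(T+t) = g(t).
g'(t) = 216·9/(t + 9)². Setting 216·9/(t+9)² = 216t/[(t+9)(100+t)] gives 9(100+t) = t(t+9), so t² = 9×100 = 900.
t* = √900 = 30 min.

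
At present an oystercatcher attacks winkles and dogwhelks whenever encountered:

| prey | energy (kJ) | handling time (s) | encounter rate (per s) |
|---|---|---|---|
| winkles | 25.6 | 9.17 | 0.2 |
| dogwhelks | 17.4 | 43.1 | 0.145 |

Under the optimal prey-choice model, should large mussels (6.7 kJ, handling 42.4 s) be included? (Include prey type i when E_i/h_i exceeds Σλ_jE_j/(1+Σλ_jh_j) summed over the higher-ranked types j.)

On winkles and dogwhelks alone, R = ΣλE/(1+Σλh) = 7.643/9.083 = 0.8414 kJ/s.
large mussels: E/h = 6.7/42.4 = 0.158 kJ/s.
Since 0.158 < R, time spent handling large mussels is better spent searching.

No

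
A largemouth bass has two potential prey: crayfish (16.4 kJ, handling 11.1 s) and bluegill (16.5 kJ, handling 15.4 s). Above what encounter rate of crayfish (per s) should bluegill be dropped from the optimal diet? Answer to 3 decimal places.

The zero-one rule: include bluegill iff E₂/h₂ > λE₁/(1+λh₁). Equality gives the switch point.
λE₁h₂ = E₂ + λE₂h₁ ⇒ λ = E₂/(E₁h₂ − E₂h₁) = 16.5/(252.6 − 183.2) = 0.2377 per s.

0.238 per s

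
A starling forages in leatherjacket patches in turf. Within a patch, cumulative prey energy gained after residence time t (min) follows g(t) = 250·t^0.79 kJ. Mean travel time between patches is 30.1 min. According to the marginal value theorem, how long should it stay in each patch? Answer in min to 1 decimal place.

113.2 min

By the marginal value theorem, leave when the instantaneous gain rate g'(t) equals the habitat-wide average g(t)/(T + t).
g'(t) = 0.79·250·t^-0.21. Setting 0.79·250·t^-0.21 = 250·t^0.79/(30.1+t) gives 0.79(30.1+t) = t, so 0.21·t = 0.79×30.1.
t* = 0.79×30.1/0.21 = 113.2 min.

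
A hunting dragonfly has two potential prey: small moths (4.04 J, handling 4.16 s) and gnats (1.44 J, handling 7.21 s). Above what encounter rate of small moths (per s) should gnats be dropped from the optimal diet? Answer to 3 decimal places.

Drop gnats once their profitability E₂/h₂ falls below the rate achievable on small moths alone: E₂/h₂ = λE₁/(1 + λh₁).
Solve for λ: λE₁h₂ = E₂(1 + λh₁) → λ(E₁h₂ − E₂h₁) = E₂ → λ = E₂/(E₁h₂ − E₂h₁).
λ = 1.44/(4.04×7.21 − 1.44×4.16) = 1.44/23.14 = 0.06224 per s.

0.062 per s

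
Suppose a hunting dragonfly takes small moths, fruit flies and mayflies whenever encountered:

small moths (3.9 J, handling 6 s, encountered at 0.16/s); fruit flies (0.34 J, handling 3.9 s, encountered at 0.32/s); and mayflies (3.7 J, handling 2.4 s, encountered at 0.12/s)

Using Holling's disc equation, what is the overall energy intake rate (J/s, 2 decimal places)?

0.34 J/s

R = (0.16×3.9 + 0.32×0.34 + 0.12×3.7) / (1 + 0.16×6 + 0.32×3.9 + 0.12×2.4) = 1.177/3.496 = 0.3366 J/s.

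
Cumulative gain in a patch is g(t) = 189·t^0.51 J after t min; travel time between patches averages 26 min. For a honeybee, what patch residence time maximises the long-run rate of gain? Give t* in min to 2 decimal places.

Maximise g(t)/(T+t): set derivative to zero → g'(t)(T+t) = g(t).
g'(t) = 0.51·189·t^-0.49. Setting 0.51·189·t^-0.49 = 189·t^0.51/(26+t) gives 0.51(26+t) = t, so 0.49·t = 0.51×26.
t* = 0.51×26/0.49 = 27.06 min.

27.06 min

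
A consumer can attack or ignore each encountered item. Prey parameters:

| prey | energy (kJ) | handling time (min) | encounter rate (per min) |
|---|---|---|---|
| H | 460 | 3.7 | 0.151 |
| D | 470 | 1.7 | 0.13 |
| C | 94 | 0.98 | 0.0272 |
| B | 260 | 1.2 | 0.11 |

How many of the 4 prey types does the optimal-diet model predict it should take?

Profitabilities (E/h, kJ/min): D 276, B 217, H 124, C 95.9. Add prey in this order while the next type's profitability exceeds the intake rate on those already taken.
Rate on top 1: 50.04. B: 217 > 50.04 → include.
Rate on top 2: 66.3. H: 124 > 66.3 → include.
Rate on top 3: 83.26. C: 95.9 > 83.26 → include.
Optimal diet: D, B, H, C — 4 of 4 types.

4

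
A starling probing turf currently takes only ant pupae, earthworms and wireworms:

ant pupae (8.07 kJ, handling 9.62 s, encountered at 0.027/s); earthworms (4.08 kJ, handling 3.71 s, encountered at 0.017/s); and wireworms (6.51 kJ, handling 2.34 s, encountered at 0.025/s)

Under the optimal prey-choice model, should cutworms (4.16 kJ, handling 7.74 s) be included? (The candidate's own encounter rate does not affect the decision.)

On ant pupae, earthworms and wireworms alone, R = ΣλE/(1+Σλh) = 0.45/1.381 = 0.3258 kJ/s.
Profitability of cutworms: 4.16/7.74 = 0.5375 kJ/s.
Since 0.5375 > R, including cutworms increases the long-run rate.

Yes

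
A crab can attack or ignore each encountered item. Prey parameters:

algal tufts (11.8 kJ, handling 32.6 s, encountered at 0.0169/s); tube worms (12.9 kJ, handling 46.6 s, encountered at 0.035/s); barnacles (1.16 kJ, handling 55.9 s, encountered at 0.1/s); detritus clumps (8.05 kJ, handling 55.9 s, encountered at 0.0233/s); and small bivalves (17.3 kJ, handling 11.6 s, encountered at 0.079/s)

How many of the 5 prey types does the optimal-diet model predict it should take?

1

Rank by E/h (kJ/s): small bivalves 1.49, algal tufts 0.362, tube worms 0.277, detritus clumps 0.144, barnacles 0.0208. Include each in turn until the next type's E/h falls below the running intake rate.
Rate on top 1: 0.7132. algal tufts: 0.362 < 0.7132 → exclude; stop.
Optimal diet: small bivalves — 1 of 5 types.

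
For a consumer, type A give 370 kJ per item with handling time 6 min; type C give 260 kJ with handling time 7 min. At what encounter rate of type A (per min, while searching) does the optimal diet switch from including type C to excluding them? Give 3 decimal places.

At the threshold, the rate on type A alone equals the profitability of type C: λ·370/(1 + λ·6) = 260/7 = 37.14.
Rearranging, λ(370 − 37.14×6) = 37.14, so λ = 37.14/147.1 = 0.2524 per min.

0.252 per min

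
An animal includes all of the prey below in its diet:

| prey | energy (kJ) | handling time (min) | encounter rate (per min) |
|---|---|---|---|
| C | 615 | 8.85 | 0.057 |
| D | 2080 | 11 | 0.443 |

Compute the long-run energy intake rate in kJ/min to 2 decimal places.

149.98 kJ/min

Energy encountered per unit search time: 0.057×615 + 0.443×2080 = 956.5 kJ/min.
Handling time per unit search time: 0.057×8.85 + 0.443×11 = 5.377.
Rate = 956.5/(1 + 5.377) = 150 kJ/min.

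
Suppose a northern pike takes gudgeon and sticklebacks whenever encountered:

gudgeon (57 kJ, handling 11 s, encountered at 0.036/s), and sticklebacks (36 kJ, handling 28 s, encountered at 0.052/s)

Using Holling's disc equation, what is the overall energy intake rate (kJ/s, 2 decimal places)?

R = (0.036×57 + 0.052×36) / (1 + 0.036×11 + 0.052×28) = 3.924/2.852 = 1.376 kJ/s.

1.38 kJ/s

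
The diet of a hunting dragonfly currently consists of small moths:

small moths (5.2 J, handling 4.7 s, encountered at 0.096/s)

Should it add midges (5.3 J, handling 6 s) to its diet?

Current rate: (0.096×5.2)/(1 + 0.096×4.7) = 0.344 J/s.
midges: E/h = 5.3/6 = 0.8833 J/s.
Since 0.8833 > R, including midges increases the long-run rate.

Yes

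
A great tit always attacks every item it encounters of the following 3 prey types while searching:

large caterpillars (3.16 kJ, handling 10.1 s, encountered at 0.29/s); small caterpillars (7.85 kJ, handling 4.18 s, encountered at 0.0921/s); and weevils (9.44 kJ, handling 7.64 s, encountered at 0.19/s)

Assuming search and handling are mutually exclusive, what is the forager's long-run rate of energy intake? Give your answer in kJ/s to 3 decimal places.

0.595 kJ/s

R = Σλ_iE_i / (1 + Σλ_ih_i)
Numerator: 0.29×3.16 + 0.0921×7.85 + 0.19×9.44 = 3.433
Denominator: 1 + 0.29×10.1 + 0.0921×4.18 + 0.19×7.64 = 5.766
R = 3.433/5.766 = 0.5954 kJ/s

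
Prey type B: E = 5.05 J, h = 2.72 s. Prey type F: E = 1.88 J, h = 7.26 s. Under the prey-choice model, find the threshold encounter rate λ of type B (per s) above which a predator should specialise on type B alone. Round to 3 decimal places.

0.060 per s

Drop type F once their profitability E₂/h₂ falls below the rate achievable on type B alone: E₂/h₂ = λE₁/(1 + λh₁).
Solve for λ: λE₁h₂ = E₂(1 + λh₁) → λ(E₁h₂ − E₂h₁) = E₂ → λ = E₂/(E₁h₂ − E₂h₁).
λ = 1.88/(5.05×7.26 − 1.88×2.72) = 1.88/31.55 = 0.05959 per s.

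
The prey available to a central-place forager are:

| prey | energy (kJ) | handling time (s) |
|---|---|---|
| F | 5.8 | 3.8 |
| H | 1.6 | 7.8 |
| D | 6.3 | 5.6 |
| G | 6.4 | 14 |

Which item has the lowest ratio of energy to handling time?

H

In descending order of E/h:
F: 5.8/3.8 = 1.53 kJ/s
D: 6.3/5.6 = 1.12 kJ/s
G: 6.4/14 = 0.457 kJ/s
H: 1.6/7.8 = 0.205 kJ/s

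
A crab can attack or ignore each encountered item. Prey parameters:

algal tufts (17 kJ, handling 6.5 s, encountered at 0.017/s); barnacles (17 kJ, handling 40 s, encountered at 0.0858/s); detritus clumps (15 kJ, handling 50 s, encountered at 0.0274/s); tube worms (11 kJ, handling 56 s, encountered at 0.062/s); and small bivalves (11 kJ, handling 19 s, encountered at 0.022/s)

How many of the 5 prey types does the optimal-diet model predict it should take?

3

Profitabilities (E/h, kJ/s): algal tufts 2.62, small bivalves 0.579, barnacles 0.425, detritus clumps 0.3, tube worms 0.196. Add prey in this order while the next type's profitability exceeds the intake rate on those already taken.
Rate on top 1: 0.2602. small bivalves: 0.579 > 0.2602 → include.
Rate on top 2: 0.3474. barnacles: 0.425 > 0.3474 → include.
Rate on top 3: 0.4011. detritus clumps: 0.3 < 0.4011 → exclude; stop.
Optimal diet: algal tufts, small bivalves, barnacles — 3 of 5 types.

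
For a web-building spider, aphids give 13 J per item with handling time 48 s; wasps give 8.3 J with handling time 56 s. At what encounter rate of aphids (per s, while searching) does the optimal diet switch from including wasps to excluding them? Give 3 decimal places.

Drop wasps once their profitability E₂/h₂ falls below the rate achievable on aphids alone: E₂/h₂ = λE₁/(1 + λh₁).
Solve for λ: λE₁h₂ = E₂(1 + λh₁) → λ(E₁h₂ − E₂h₁) = E₂ → λ = E₂/(E₁h₂ − E₂h₁).
λ = 8.3/(13×56 − 8.3×48) = 8.3/329.6 = 0.02518 per s.

0.025 per s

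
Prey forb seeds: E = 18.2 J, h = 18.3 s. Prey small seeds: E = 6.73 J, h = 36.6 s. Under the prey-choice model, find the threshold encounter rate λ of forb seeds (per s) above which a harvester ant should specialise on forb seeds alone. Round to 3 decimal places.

0.012 per s

The zero-one rule: include small seeds iff E₂/h₂ > λE₁/(1+λh₁). Equality gives the switch point.
λE₁h₂ = E₂ + λE₂h₁ ⇒ λ = E₂/(E₁h₂ − E₂h₁) = 6.73/(666.1 − 123.2) = 0.01239 per s.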